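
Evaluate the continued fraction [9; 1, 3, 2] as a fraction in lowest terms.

Using pₖ = aₖpₖ₋₁ + pₖ₋₂ and qₖ = aₖqₖ₋₁ + qₖ₋₂:
  k=0: a=9, p=9, q=1
  k=1: a=1, p=10, q=1
  k=2: a=3, p=39, q=4
  k=3: a=2, p=88, q=9

88/9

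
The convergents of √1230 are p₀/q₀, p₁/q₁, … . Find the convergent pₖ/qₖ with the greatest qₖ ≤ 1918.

√1230 = [35; 14, 70, …] (period length 2).
Convergents:
  p_0/q_0 = 35/1
  p_1/q_1 = 491/14
  p_2/q_2 = 34405/981
  p_3/q_3 = 482161/13748
q_2 = 981 ≤ 1918 < 13748 = q_3, so the answer is 34405/981.

34405/981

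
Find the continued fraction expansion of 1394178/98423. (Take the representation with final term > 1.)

[14; 6, 18, 3, 17, 17]

1394178 = 14*98423 + 16256
98423 = 6*16256 + 887
16256 = 18*887 + 290
887 = 3*290 + 17
290 = 17*17 + 1
17 = 17*1 + 0  (stop)
So 1394178/98423 = [14; 6, 18, 3, 17, 17].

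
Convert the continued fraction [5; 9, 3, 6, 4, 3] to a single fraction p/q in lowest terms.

Using pₖ = aₖpₖ₋₁ + pₖ₋₂ and qₖ = aₖqₖ₋₁ + qₖ₋₂:
  k=0: a=5, p=5, q=1
  k=1: a=9, p=46, q=9
  k=2: a=3, p=143, q=28
  k=3: a=6, p=904, q=177
  k=4: a=4, p=3759, q=736
  k=5: a=3, p=12181, q=2385

12181/2385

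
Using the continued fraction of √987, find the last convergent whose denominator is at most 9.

√987 = [31; 2, 2, 2, 62, …] (period length 4).
Convergents:
  p_0/q_0 = 31/1
  p_1/q_1 = 63/2
  p_2/q_2 = 157/5
  p_3/q_3 = 377/12
q_2 = 5 ≤ 9 < 12 = q_3, so the answer is 157/5.

157/5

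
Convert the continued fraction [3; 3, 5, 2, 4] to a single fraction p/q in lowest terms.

517/156

Fold from the inside: start with 4/1.
  2 + 1/4 = 9/4
  5 + 4/9 = 49/9
  3 + 9/49 = 156/49
  3 + 49/156 = 517/156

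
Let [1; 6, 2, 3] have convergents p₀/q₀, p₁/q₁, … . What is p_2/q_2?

Using pₖ = aₖpₖ₋₁ + pₖ₋₂, qₖ = aₖqₖ₋₁ + qₖ₋₂ (with p₋₁=1, p₋₂=0, q₋₁=0, q₋₂=1):
  k=0: a=1, p=1, q=1
  k=1: a=6, p=7, q=6
  k=2: a=2, p=15, q=13

15/13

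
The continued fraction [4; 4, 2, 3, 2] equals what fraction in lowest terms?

Using pₖ = aₖpₖ₋₁ + pₖ₋₂ and qₖ = aₖqₖ₋₁ + qₖ₋₂:
  k=0: a=4, p=4, q=1
  k=1: a=4, p=17, q=4
  k=2: a=2, p=38, q=9
  k=3: a=3, p=131, q=31
  k=4: a=2, p=300, q=71

300/71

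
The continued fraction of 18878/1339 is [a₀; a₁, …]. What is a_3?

18878 = 14·1339 + 132   →  a_0 = 14
1339 = 10·132 + 19   →  a_1 = 10
132 = 6·19 + 18   →  a_2 = 6
19 = 1·18 + 1   →  a_3 = 1

1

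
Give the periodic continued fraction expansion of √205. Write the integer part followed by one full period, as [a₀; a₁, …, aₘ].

a₀ = ⌊√205⌋ = 14.
With m₀=0, d₀=1 and mₖ₊₁ = dₖaₖ − mₖ, dₖ₊₁ = (n − mₖ₊₁²)/dₖ, aₖ₊₁ = ⌊(a₀+mₖ₊₁)/dₖ₊₁⌋:
  k=1: m=14, d=9, a=3
  k=2: m=13, d=4, a=6
  k=3: m=11, d=21, a=1
  k=4: m=10, d=5, a=4
  k=5: m=10, d=21, a=1
  k=6: m=11, d=4, a=6
  k=7: m=13, d=9, a=3
  k=8: m=14, d=1, a=28
d=1 and a=2a₀=28 at k=8, so the next step gives (m, d) = (14, 9) again — its k=1 value — and the period has length 8.

[14; 3, 6, 1, 4, 1, 6, 3, 28]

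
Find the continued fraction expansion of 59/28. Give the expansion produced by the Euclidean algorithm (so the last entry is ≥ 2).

[2; 9, 3]

59 = 2*28 + 3
28 = 9*3 + 1
3 = 3*1 + 0  (stop)
So 59/28 = [2; 9, 3].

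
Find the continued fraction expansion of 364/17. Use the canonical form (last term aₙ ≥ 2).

364 = 21*17 + 7
17 = 2*7 + 3
7 = 2*3 + 1
3 = 3*1 + 0  (stop)
So 364/17 = [21; 2, 2, 3].

[21; 2, 2, 3]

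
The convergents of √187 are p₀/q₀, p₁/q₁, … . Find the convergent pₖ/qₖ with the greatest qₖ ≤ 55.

547/40

√187 = [13; 1, 2, 13, 2, 1, 26, …] (period length 6).
Convergents:
  p_0/q_0 = 13/1
  p_1/q_1 = 14/1
  p_2/q_2 = 41/3
  p_3/q_3 = 547/40
  p_4/q_4 = 1135/83
q_3 = 40 ≤ 55 < 83 = q_4, so the answer is 547/40.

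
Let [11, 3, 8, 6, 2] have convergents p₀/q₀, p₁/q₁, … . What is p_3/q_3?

Using pₖ = aₖpₖ₋₁ + pₖ₋₂, qₖ = aₖqₖ₋₁ + qₖ₋₂ (with p₋₁=1, p₋₂=0, q₋₁=0, q₋₂=1):
  k=0: a=11, p=11, q=1
  k=1: a=3, p=34, q=3
  k=2: a=8, p=283, q=25
  k=3: a=6, p=1732, q=153

1732/153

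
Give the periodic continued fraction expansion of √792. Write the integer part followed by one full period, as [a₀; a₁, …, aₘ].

a₀ = ⌊√792⌋ = 28.
With m₀=0, d₀=1 and mₖ₊₁ = dₖaₖ − mₖ, dₖ₊₁ = (n − mₖ₊₁²)/dₖ, aₖ₊₁ = ⌊(a₀+mₖ₊₁)/dₖ₊₁⌋:
  k=1: m=28, d=8, a=7
  k=2: m=28, d=1, a=56
d=1 and a=2a₀=56 at k=2, so the next step gives (m, d) = (28, 8) again — its k=1 value — and the period has length 2.

[28; 7, 56]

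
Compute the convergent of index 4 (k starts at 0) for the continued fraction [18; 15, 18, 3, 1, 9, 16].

Using pₖ = aₖpₖ₋₁ + pₖ₋₂, qₖ = aₖqₖ₋₁ + qₖ₋₂ (with p₋₁=1, p₋₂=0, q₋₁=0, q₋₂=1):
  k=0: a=18, p=18, q=1
  k=1: a=15, p=271, q=15
  k=2: a=18, p=4896, q=271
  k=3: a=3, p=14959, q=828
  k=4: a=1, p=19855, q=1099

19855/1099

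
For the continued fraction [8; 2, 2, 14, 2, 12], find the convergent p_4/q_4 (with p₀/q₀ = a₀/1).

Using pₖ = aₖpₖ₋₁ + pₖ₋₂, qₖ = aₖqₖ₋₁ + qₖ₋₂ (with p₋₁=1, p₋₂=0, q₋₁=0, q₋₂=1):
  k=0: a=8, p=8, q=1
  k=1: a=2, p=17, q=2
  k=2: a=2, p=42, q=5
  k=3: a=14, p=605, q=72
  k=4: a=2, p=1252, q=149

1252/149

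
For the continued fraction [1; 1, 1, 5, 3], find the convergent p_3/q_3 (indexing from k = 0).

17/11

Using pₖ = aₖpₖ₋₁ + pₖ₋₂, qₖ = aₖqₖ₋₁ + qₖ₋₂ (with p₋₁=1, p₋₂=0, q₋₁=0, q₋₂=1):
  k=0: a=1, p=1, q=1
  k=1: a=1, p=2, q=1
  k=2: a=1, p=3, q=2
  k=3: a=5, p=17, q=11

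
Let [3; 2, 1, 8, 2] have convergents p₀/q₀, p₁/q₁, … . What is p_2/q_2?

Using pₖ = aₖpₖ₋₁ + pₖ₋₂, qₖ = aₖqₖ₋₁ + qₖ₋₂ (with p₋₁=1, p₋₂=0, q₋₁=0, q₋₂=1):
  k=0: a=3, p=3, q=1
  k=1: a=2, p=7, q=2
  k=2: a=1, p=10, q=3

10/3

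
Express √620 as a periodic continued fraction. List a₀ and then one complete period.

[24; 1, 8, 1, 48]

a₀ = ⌊√620⌋ = 24.
With m₀=0, d₀=1 and mₖ₊₁ = dₖaₖ − mₖ, dₖ₊₁ = (n − mₖ₊₁²)/dₖ, aₖ₊₁ = ⌊(a₀+mₖ₊₁)/dₖ₊₁⌋:
  k=1: m=24, d=44, a=1
  k=2: m=20, d=5, a=8
  k=3: m=20, d=44, a=1
  k=4: m=24, d=1, a=48
d=1 and a=2a₀=48 at k=4, so the next step gives (m, d) = (24, 44) again — its k=1 value — and the period has length 4.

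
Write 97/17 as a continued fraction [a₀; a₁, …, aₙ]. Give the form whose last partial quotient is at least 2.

[5; 1, 2, 2, 2]

97 = 5·17 + 12
17 = 1·12 + 5
12 = 2·5 + 2
5 = 2·2 + 1
2 = 2·1 + 0  (stop)
So 97/17 = [5; 1, 2, 2, 2].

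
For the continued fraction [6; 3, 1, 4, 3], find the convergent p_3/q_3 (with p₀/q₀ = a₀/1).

119/19

Using pₖ = aₖpₖ₋₁ + pₖ₋₂, qₖ = aₖqₖ₋₁ + qₖ₋₂ (with p₋₁=1, p₋₂=0, q₋₁=0, q₋₂=1):
  k=0: a=6, p=6, q=1
  k=1: a=3, p=19, q=3
  k=2: a=1, p=25, q=4
  k=3: a=4, p=119, q=19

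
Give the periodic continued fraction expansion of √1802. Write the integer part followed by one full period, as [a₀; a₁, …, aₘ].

a₀ = ⌊√1802⌋ = 42.

[42; 2, 4, 2, 84]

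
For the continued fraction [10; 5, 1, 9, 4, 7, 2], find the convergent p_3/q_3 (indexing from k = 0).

600/59

Using pₖ = aₖpₖ₋₁ + pₖ₋₂, qₖ = aₖqₖ₋₁ + qₖ₋₂ (with p₋₁=1, p₋₂=0, q₋₁=0, q₋₂=1):
  k=0: a=10, p=10, q=1
  k=1: a=5, p=51, q=5
  k=2: a=1, p=61, q=6
  k=3: a=9, p=600, q=59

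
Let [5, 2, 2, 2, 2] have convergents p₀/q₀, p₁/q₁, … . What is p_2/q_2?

27/5

Using pₖ = aₖpₖ₋₁ + pₖ₋₂, qₖ = aₖqₖ₋₁ + qₖ₋₂ (with p₋₁=1, p₋₂=0, q₋₁=0, q₋₂=1):
  k=0: a=5, p=5, q=1
  k=1: a=2, p=11, q=2
  k=2: a=2, p=27, q=5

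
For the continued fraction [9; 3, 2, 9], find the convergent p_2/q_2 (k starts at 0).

Using pₖ = aₖpₖ₋₁ + pₖ₋₂, qₖ = aₖqₖ₋₁ + qₖ₋₂ (with p₋₁=1, p₋₂=0, q₋₁=0, q₋₂=1):
  k=0: a=9, p=9, q=1
  k=1: a=3, p=28, q=3
  k=2: a=2, p=65, q=7

65/7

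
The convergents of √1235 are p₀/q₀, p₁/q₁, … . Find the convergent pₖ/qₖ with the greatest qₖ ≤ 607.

√1235 = [35; 7, 70, …] (period length 2).
Convergents:
  p_0/q_0 = 35/1
  p_1/q_1 = 246/7
  p_2/q_2 = 17255/491
  p_3/q_3 = 121031/3444
q_2 = 491 ≤ 607 < 3444 = q_3, so the answer is 17255/491.

17255/491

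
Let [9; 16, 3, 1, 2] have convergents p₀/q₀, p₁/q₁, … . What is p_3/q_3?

589/65

Using pₖ = aₖpₖ₋₁ + pₖ₋₂, qₖ = aₖqₖ₋₁ + qₖ₋₂ (with p₋₁=1, p₋₂=0, q₋₁=0, q₋₂=1):
  k=0: a=9, p=9, q=1
  k=1: a=16, p=145, q=16
  k=2: a=3, p=444, q=49
  k=3: a=1, p=589, q=65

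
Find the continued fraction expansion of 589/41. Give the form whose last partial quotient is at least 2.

[14; 2, 1, 2, 1, 3]

589 = 14·41 + 15
41 = 2·15 + 11
15 = 1·11 + 4
11 = 2·4 + 3
4 = 1·3 + 1
3 = 3·1 + 0  (stop)
So 589/41 = [14; 2, 1, 2, 1, 3].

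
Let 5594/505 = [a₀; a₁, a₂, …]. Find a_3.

18

5594 = 11·505 + 39   →  a_0 = 11
505 = 12·39 + 37   →  a_1 = 12
39 = 1·37 + 2   →  a_2 = 1
37 = 18·2 + 1   →  a_3 = 18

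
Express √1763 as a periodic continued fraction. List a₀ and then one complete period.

a₀ = ⌊√1763⌋ = 41.
With m₀=0, d₀=1 and mₖ₊₁ = dₖaₖ − mₖ, dₖ₊₁ = (n − mₖ₊₁²)/dₖ, aₖ₊₁ = ⌊(a₀+mₖ₊₁)/dₖ₊₁⌋:
  k=1: m=41, d=82, a=1
  k=2: m=41, d=1, a=82
d=1 and a=2a₀=82 at k=2, so the next step gives (m, d) = (41, 82) again — its k=1 value — and the period has length 2.

[41; 1, 82]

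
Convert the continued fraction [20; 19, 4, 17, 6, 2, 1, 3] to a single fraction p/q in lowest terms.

Fold from the inside: start with 3/1.
  1 + 1/3 = 4/3
  2 + 3/4 = 11/4
  6 + 4/11 = 70/11
  17 + 11/70 = 1201/70
  4 + 70/1201 = 4874/1201
  19 + 1201/4874 = 93807/4874
  20 + 4874/93807 = 1881014/93807

1881014/93807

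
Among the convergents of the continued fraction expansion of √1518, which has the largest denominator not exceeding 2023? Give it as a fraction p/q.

77962/2001

√1518 = [38; 1, 24, 1, 76, …] (period length 4).
Convergents:
  p_0/q_0 = 38/1
  p_1/q_1 = 39/1
  p_2/q_2 = 974/25
  p_3/q_3 = 1013/26
  p_4/q_4 = 77962/2001
  p_5/q_5 = 78975/2027
q_4 = 2001 ≤ 2023 < 2027 = q_5, so the answer is 77962/2001.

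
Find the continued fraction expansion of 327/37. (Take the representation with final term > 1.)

327 = 8×37 + 31
37 = 1×31 + 6
31 = 5×6 + 1
6 = 6×1 + 0  (stop)
So 327/37 = [8; 1, 5, 6].

[8; 1, 5, 6]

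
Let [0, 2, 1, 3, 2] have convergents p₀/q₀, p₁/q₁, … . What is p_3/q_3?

4/11

Using pₖ = aₖpₖ₋₁ + pₖ₋₂, qₖ = aₖqₖ₋₁ + qₖ₋₂ (with p₋₁=1, p₋₂=0, q₋₁=0, q₋₂=1):
  k=0: a=0, p=0, q=1
  k=1: a=2, p=1, q=2
  k=2: a=1, p=1, q=3
  k=3: a=3, p=4, q=11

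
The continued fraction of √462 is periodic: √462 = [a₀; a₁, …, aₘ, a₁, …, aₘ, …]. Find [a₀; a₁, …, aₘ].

[21; 2, 42]

a₀ = ⌊√462⌋ = 21.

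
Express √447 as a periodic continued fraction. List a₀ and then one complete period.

[21; 7, 42]

a₀ = ⌊√447⌋ = 21.
With m₀=0, d₀=1 and mₖ₊₁ = dₖaₖ − mₖ, dₖ₊₁ = (n − mₖ₊₁²)/dₖ, aₖ₊₁ = ⌊(a₀+mₖ₊₁)/dₖ₊₁⌋:
  k=1: m=21, d=6, a=7
  k=2: m=21, d=1, a=42
d=1 and a=2a₀=42 at k=2, so the next step gives (m, d) = (21, 6) again — its k=1 value — and the period has length 2.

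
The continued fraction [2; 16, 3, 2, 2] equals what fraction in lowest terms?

571/277

Using pₖ = aₖpₖ₋₁ + pₖ₋₂ and qₖ = aₖqₖ₋₁ + qₖ₋₂:
  k=0: a=2, p=2, q=1
  k=1: a=16, p=33, q=16
  k=2: a=3, p=101, q=49
  k=3: a=2, p=235, q=114
  k=4: a=2, p=571, q=277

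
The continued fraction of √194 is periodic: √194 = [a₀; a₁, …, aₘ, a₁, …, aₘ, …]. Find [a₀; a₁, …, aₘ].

[13; 1, 12, 1, 26]

a₀ = ⌊√194⌋ = 13.
With m₀=0, d₀=1 and mₖ₊₁ = dₖaₖ − mₖ, dₖ₊₁ = (n − mₖ₊₁²)/dₖ, aₖ₊₁ = ⌊(a₀+mₖ₊₁)/dₖ₊₁⌋:
  k=1: m=13, d=25, a=1
  k=2: m=12, d=2, a=12
  k=3: m=12, d=25, a=1
  k=4: m=13, d=1, a=26
d=1 and a=2a₀=26 at k=4, so the next step gives (m, d) = (13, 25) again — its k=1 value — and the period has length 4.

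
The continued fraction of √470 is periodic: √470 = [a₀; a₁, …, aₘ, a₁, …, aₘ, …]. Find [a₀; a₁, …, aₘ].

[21; 1, 2, 8, 2, 1, 42]

a₀ = ⌊√470⌋ = 21.
With m₀=0, d₀=1 and mₖ₊₁ = dₖaₖ − mₖ, dₖ₊₁ = (n − mₖ₊₁²)/dₖ, aₖ₊₁ = ⌊(a₀+mₖ₊₁)/dₖ₊₁⌋:
  k=1: m=21, d=29, a=1
  k=2: m=8, d=14, a=2
  k=3: m=20, d=5, a=8
  k=4: m=20, d=14, a=2
  k=5: m=8, d=29, a=1
  k=6: m=21, d=1, a=42
d=1 and a=2a₀=42 at k=6, so the next step gives (m, d) = (21, 29) again — its k=1 value — and the period has length 6.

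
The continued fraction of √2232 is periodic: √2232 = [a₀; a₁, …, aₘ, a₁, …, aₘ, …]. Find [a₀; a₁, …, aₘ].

[47; 4, 10, 4, 94]

a₀ = ⌊√2232⌋ = 47.
With m₀=0, d₀=1 and mₖ₊₁ = dₖaₖ − mₖ, dₖ₊₁ = (n − mₖ₊₁²)/dₖ, aₖ₊₁ = ⌊(a₀+mₖ₊₁)/dₖ₊₁⌋:
  k=1: m=47, d=23, a=4
  k=2: m=45, d=9, a=10
  k=3: m=45, d=23, a=4
  k=4: m=47, d=1, a=94
d=1 and a=2a₀=94 at k=4, so the next step gives (m, d) = (47, 23) again — its k=1 value — and the period has length 4.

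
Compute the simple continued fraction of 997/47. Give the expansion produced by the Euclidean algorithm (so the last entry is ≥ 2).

997 = 21·47 + 10
47 = 4·10 + 7
10 = 1·7 + 3
7 = 2·3 + 1
3 = 3·1 + 0  (stop)
So 997/47 = [21; 4, 1, 2, 3].

[21; 4, 1, 2, 3]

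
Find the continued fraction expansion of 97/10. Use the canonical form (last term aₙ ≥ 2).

97 = 9×10 + 7
10 = 1×7 + 3
7 = 2×3 + 1
3 = 3×1 + 0  (stop)
So 97/10 = [9; 1, 2, 3].

[9; 1, 2, 3]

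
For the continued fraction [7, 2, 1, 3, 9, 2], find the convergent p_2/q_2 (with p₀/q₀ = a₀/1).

22/3

Using pₖ = aₖpₖ₋₁ + pₖ₋₂, qₖ = aₖqₖ₋₁ + qₖ₋₂ (with p₋₁=1, p₋₂=0, q₋₁=0, q₋₂=1):
  k=0: a=7, p=7, q=1
  k=1: a=2, p=15, q=2
  k=2: a=1, p=22, q=3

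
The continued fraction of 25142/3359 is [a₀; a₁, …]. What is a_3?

25142 = 7·3359 + 1629   →  a_0 = 7
3359 = 2·1629 + 101   →  a_1 = 2
1629 = 16·101 + 13   →  a_2 = 16
101 = 7·13 + 10   →  a_3 = 7

7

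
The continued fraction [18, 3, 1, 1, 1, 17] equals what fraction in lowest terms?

Fold from the inside: start with 17/1.
  1 + 1/17 = 18/17
  1 + 17/18 = 35/18
  1 + 18/35 = 53/35
  3 + 35/53 = 194/53
  18 + 53/194 = 3545/194

3545/194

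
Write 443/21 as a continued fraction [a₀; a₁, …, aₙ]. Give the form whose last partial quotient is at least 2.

[21; 10, 2]

443 = 21×21 + 2
21 = 10×2 + 1
2 = 2×1 + 0  (stop)
So 443/21 = [21; 10, 2].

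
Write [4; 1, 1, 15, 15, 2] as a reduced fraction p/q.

4358/965

Using pₖ = aₖpₖ₋₁ + pₖ₋₂ and qₖ = aₖqₖ₋₁ + qₖ₋₂:
  k=0: a=4, p=4, q=1
  k=1: a=1, p=5, q=1
  k=2: a=1, p=9, q=2
  k=3: a=15, p=140, q=31
  k=4: a=15, p=2109, q=467
  k=5: a=2, p=4358, q=965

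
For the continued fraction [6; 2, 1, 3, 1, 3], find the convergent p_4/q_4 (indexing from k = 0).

Using pₖ = aₖpₖ₋₁ + pₖ₋₂, qₖ = aₖqₖ₋₁ + qₖ₋₂ (with p₋₁=1, p₋₂=0, q₋₁=0, q₋₂=1):
  k=0: a=6, p=6, q=1
  k=1: a=2, p=13, q=2
  k=2: a=1, p=19, q=3
  k=3: a=3, p=70, q=11
  k=4: a=1, p=89, q=14

89/14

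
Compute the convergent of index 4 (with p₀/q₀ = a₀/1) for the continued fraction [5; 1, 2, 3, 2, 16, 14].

131/23

Using pₖ = aₖpₖ₋₁ + pₖ₋₂, qₖ = aₖqₖ₋₁ + qₖ₋₂ (with p₋₁=1, p₋₂=0, q₋₁=0, q₋₂=1):
  k=0: a=5, p=5, q=1
  k=1: a=1, p=6, q=1
  k=2: a=2, p=17, q=3
  k=3: a=3, p=57, q=10
  k=4: a=2, p=131, q=23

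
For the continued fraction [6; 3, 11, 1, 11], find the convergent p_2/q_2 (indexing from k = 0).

215/34

Using pₖ = aₖpₖ₋₁ + pₖ₋₂, qₖ = aₖqₖ₋₁ + qₖ₋₂ (with p₋₁=1, p₋₂=0, q₋₁=0, q₋₂=1):
  k=0: a=6, p=6, q=1
  k=1: a=3, p=19, q=3
  k=2: a=11, p=215, q=34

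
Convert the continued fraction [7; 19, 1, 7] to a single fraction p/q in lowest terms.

Using pₖ = aₖpₖ₋₁ + pₖ₋₂ and qₖ = aₖqₖ₋₁ + qₖ₋₂:
  k=0: a=7, p=7, q=1
  k=1: a=19, p=134, q=19
  k=2: a=1, p=141, q=20
  k=3: a=7, p=1121, q=159

1121/159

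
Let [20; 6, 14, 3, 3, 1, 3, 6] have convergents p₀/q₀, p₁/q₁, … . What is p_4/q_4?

Using pₖ = aₖpₖ₋₁ + pₖ₋₂, qₖ = aₖqₖ₋₁ + qₖ₋₂ (with p₋₁=1, p₋₂=0, q₋₁=0, q₋₂=1):
  k=0: a=20, p=20, q=1
  k=1: a=6, p=121, q=6
  k=2: a=14, p=1714, q=85
  k=3: a=3, p=5263, q=261
  k=4: a=3, p=17503, q=868

17503/868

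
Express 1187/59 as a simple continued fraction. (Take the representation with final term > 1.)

1187 = 20·59 + 7
59 = 8·7 + 3
7 = 2·3 + 1
3 = 3·1 + 0  (stop)
So 1187/59 = [20; 8, 2, 3].

[20; 8, 2, 3]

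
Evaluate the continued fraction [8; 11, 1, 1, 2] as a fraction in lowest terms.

469/58

Fold from the inside: start with 2/1.
  1 + 1/2 = 3/2
  1 + 2/3 = 5/3
  11 + 3/5 = 58/5
  8 + 5/58 = 469/58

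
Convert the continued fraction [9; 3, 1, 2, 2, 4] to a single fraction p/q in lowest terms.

Fold from the inside: start with 4/1.
  2 + 1/4 = 9/4
  2 + 4/9 = 22/9
  1 + 9/22 = 31/22
  3 + 22/31 = 115/31
  9 + 31/115 = 1066/115

1066/115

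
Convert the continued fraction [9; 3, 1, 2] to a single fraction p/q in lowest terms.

102/11

Fold from the inside: start with 2/1.
  1 + 1/2 = 3/2
  3 + 2/3 = 11/3
  9 + 3/11 = 102/11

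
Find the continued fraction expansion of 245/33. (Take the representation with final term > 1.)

[7; 2, 2, 1, 4]

245 = 7*33 + 14
33 = 2*14 + 5
14 = 2*5 + 4
5 = 1*4 + 1
4 = 4*1 + 0  (stop)
So 245/33 = [7; 2, 2, 1, 4].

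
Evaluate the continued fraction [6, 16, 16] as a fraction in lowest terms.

1558/257

Using pₖ = aₖpₖ₋₁ + pₖ₋₂ and qₖ = aₖqₖ₋₁ + qₖ₋₂:
  k=0: a=6, p=6, q=1
  k=1: a=16, p=97, q=16
  k=2: a=16, p=1558, q=257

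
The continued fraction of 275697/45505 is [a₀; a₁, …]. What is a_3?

15

275697 = 6·45505 + 2667   →  a_0 = 6
45505 = 17·2667 + 166   →  a_1 = 17
2667 = 16·166 + 11   →  a_2 = 16
166 = 15·11 + 1   →  a_3 = 15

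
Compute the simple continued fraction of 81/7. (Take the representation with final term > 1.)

[11; 1, 1, 3]

81 = 11×7 + 4
7 = 1×4 + 3
4 = 1×3 + 1
3 = 3×1 + 0  (stop)
So 81/7 = [11; 1, 1, 3].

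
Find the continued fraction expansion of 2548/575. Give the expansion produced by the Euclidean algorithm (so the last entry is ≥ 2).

2548 = 4×575 + 248
575 = 2×248 + 79
248 = 3×79 + 11
79 = 7×11 + 2
11 = 5×2 + 1
2 = 2×1 + 0  (stop)
So 2548/575 = [4; 2, 3, 7, 5, 2].

[4; 2, 3, 7, 5, 2]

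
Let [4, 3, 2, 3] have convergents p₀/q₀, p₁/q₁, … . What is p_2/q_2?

Using pₖ = aₖpₖ₋₁ + pₖ₋₂, qₖ = aₖqₖ₋₁ + qₖ₋₂ (with p₋₁=1, p₋₂=0, q₋₁=0, q₋₂=1):
  k=0: a=4, p=4, q=1
  k=1: a=3, p=13, q=3
  k=2: a=2, p=30, q=7

30/7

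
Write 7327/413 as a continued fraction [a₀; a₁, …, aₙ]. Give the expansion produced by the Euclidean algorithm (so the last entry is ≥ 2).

7327 = 17·413 + 306
413 = 1·306 + 107
306 = 2·107 + 92
107 = 1·92 + 15
92 = 6·15 + 2
15 = 7·2 + 1
2 = 2·1 + 0  (stop)
So 7327/413 = [17; 1, 2, 1, 6, 7, 2].

[17; 1, 2, 1, 6, 7, 2]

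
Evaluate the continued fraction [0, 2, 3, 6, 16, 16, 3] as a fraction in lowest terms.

Fold from the inside: start with 3/1.
  16 + 1/3 = 49/3
  16 + 3/49 = 787/49
  6 + 49/787 = 4771/787
  3 + 787/4771 = 15100/4771
  2 + 4771/15100 = 34971/15100
  0 + 15100/34971 = 15100/34971

15100/34971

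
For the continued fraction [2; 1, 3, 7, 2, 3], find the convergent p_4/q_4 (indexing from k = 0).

171/62

Using pₖ = aₖpₖ₋₁ + pₖ₋₂, qₖ = aₖqₖ₋₁ + qₖ₋₂ (with p₋₁=1, p₋₂=0, q₋₁=0, q₋₂=1):
  k=0: a=2, p=2, q=1
  k=1: a=1, p=3, q=1
  k=2: a=3, p=11, q=4
  k=3: a=7, p=80, q=29
  k=4: a=2, p=171, q=62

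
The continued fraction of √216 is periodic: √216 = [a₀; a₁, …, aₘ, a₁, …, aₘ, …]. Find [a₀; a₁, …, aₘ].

a₀ = ⌊√216⌋ = 14.
With m₀=0, d₀=1 and mₖ₊₁ = dₖaₖ − mₖ, dₖ₊₁ = (n − mₖ₊₁²)/dₖ, aₖ₊₁ = ⌊(a₀+mₖ₊₁)/dₖ₊₁⌋:
  k=1: m=14, d=20, a=1
  k=2: m=6, d=9, a=2
  k=3: m=12, d=8, a=3
  k=4: m=12, d=9, a=2
  k=5: m=6, d=20, a=1
  k=6: m=14, d=1, a=28
d=1 and a=2a₀=28 at k=6, so the next step gives (m, d) = (14, 20) again — its k=1 value — and the period has length 6.

[14; 1, 2, 3, 2, 1, 28]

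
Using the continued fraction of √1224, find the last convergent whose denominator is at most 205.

2449/70

√1224 = [34; 1, 68, …] (period length 2).
Convergents:
  p_0/q_0 = 34/1
  p_1/q_1 = 35/1
  p_2/q_2 = 2414/69
  p_3/q_3 = 2449/70
  p_4/q_4 = 168946/4829
q_3 = 70 ≤ 205 < 4829 = q_4, so the answer is 2449/70.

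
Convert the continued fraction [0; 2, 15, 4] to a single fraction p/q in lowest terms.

61/126

Fold from the inside: start with 4/1.
  15 + 1/4 = 61/4
  2 + 4/61 = 126/61
  0 + 61/126 = 61/126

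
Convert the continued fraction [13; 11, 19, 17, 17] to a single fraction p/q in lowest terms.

Using pₖ = aₖpₖ₋₁ + pₖ₋₂ and qₖ = aₖqₖ₋₁ + qₖ₋₂:
  k=0: a=13, p=13, q=1
  k=1: a=11, p=144, q=11
  k=2: a=19, p=2749, q=210
  k=3: a=17, p=46877, q=3581
  k=4: a=17, p=799658, q=61087

799658/61087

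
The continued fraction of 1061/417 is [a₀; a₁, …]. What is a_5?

2

1061 = 2·417 + 227   →  a_0 = 2
417 = 1·227 + 190   →  a_1 = 1
227 = 1·190 + 37   →  a_2 = 1
190 = 5·37 + 5   →  a_3 = 5
37 = 7·5 + 2   →  a_4 = 7
5 = 2·2 + 1   →  a_5 = 2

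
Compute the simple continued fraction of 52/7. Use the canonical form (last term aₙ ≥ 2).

[7; 2, 3]

52 = 7×7 + 3
7 = 2×3 + 1
3 = 3×1 + 0  (stop)
So 52/7 = [7; 2, 3].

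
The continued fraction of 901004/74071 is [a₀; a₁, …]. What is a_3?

2

901004 = 12·74071 + 12152   →  a_0 = 12
74071 = 6·12152 + 1159   →  a_1 = 6
12152 = 10·1159 + 562   →  a_2 = 10
1159 = 2·562 + 35   →  a_3 = 2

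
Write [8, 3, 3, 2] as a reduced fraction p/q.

191/23

Fold from the inside: start with 2/1.
  3 + 1/2 = 7/2
  3 + 2/7 = 23/7
  8 + 7/23 = 191/23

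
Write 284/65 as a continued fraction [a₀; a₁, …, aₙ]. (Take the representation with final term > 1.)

284 = 4·65 + 24
65 = 2·24 + 17
24 = 1·17 + 7
17 = 2·7 + 3
7 = 2·3 + 1
3 = 3·1 + 0  (stop)
So 284/65 = [4; 2, 1, 2, 2, 3].

[4; 2, 1, 2, 2, 3]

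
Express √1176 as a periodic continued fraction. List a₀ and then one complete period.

a₀ = ⌊√1176⌋ = 34.
With m₀=0, d₀=1 and mₖ₊₁ = dₖaₖ − mₖ, dₖ₊₁ = (n − mₖ₊₁²)/dₖ, aₖ₊₁ = ⌊(a₀+mₖ₊₁)/dₖ₊₁⌋:
  k=1: m=34, d=20, a=3
  k=2: m=26, d=25, a=2
  k=3: m=24, d=24, a=2
  k=4: m=24, d=25, a=2
  k=5: m=26, d=20, a=3
  k=6: m=34, d=1, a=68
d=1 and a=2a₀=68 at k=6, so the next step gives (m, d) = (34, 20) again — its k=1 value — and the period has length 6.

[34; 3, 2, 2, 2, 3, 68]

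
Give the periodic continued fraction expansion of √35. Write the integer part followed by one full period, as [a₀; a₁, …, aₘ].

[5; 1, 10]

a₀ = ⌊√35⌋ = 5.
With m₀=0, d₀=1 and mₖ₊₁ = dₖaₖ − mₖ, dₖ₊₁ = (n − mₖ₊₁²)/dₖ, aₖ₊₁ = ⌊(a₀+mₖ₊₁)/dₖ₊₁⌋:
  k=1: m=5, d=10, a=1
  k=2: m=5, d=1, a=10
d=1 and a=2a₀=10 at k=2, so the next step gives (m, d) = (5, 10) again — its k=1 value — and the period has length 2.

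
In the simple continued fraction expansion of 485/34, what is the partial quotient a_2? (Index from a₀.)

1

485 = 14·34 + 9   →  a_0 = 14
34 = 3·9 + 7   →  a_1 = 3
9 = 1·7 + 2   →  a_2 = 1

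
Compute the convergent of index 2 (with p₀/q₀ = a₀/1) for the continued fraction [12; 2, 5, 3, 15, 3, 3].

Using pₖ = aₖpₖ₋₁ + pₖ₋₂, qₖ = aₖqₖ₋₁ + qₖ₋₂ (with p₋₁=1, p₋₂=0, q₋₁=0, q₋₂=1):
  k=0: a=12, p=12, q=1
  k=1: a=2, p=25, q=2
  k=2: a=5, p=137, q=11

137/11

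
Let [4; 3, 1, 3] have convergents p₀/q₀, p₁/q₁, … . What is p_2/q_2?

Using pₖ = aₖpₖ₋₁ + pₖ₋₂, qₖ = aₖqₖ₋₁ + qₖ₋₂ (with p₋₁=1, p₋₂=0, q₋₁=0, q₋₂=1):
  k=0: a=4, p=4, q=1
  k=1: a=3, p=13, q=3
  k=2: a=1, p=17, q=4

17/4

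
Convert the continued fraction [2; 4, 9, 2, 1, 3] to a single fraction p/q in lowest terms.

949/423

Using pₖ = aₖpₖ₋₁ + pₖ₋₂ and qₖ = aₖqₖ₋₁ + qₖ₋₂:
  k=0: a=2, p=2, q=1
  k=1: a=4, p=9, q=4
  k=2: a=9, p=83, q=37
  k=3: a=2, p=175, q=78
  k=4: a=1, p=258, q=115
  k=5: a=3, p=949, q=423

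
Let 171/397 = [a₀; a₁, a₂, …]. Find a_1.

171 = 0·397 + 171   →  a_0 = 0
397 = 2·171 + 55   →  a_1 = 2

2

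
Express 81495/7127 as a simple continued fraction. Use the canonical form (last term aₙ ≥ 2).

81495 = 11×7127 + 3098
7127 = 2×3098 + 931
3098 = 3×931 + 305
931 = 3×305 + 16
305 = 19×16 + 1
16 = 16×1 + 0  (stop)
So 81495/7127 = [11; 2, 3, 3, 19, 16].

[11; 2, 3, 3, 19, 16]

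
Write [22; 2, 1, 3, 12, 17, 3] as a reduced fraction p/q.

Using pₖ = aₖpₖ₋₁ + pₖ₋₂ and qₖ = aₖqₖ₋₁ + qₖ₋₂:
  k=0: a=22, p=22, q=1
  k=1: a=2, p=45, q=2
  k=2: a=1, p=67, q=3
  k=3: a=3, p=246, q=11
  k=4: a=12, p=3019, q=135
  k=5: a=17, p=51569, q=2306
  k=6: a=3, p=157726, q=7053

157726/7053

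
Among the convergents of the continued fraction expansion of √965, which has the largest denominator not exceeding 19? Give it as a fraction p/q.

√965 = [31; 15, 1, 1, 15, 62, …] (period length 5).
Convergents:
  p_0/q_0 = 31/1
  p_1/q_1 = 466/15
  p_2/q_2 = 497/16
  p_3/q_3 = 963/31
q_2 = 16 ≤ 19 < 31 = q_3, so the answer is 497/16.

497/16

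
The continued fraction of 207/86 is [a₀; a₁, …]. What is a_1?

207 = 2·86 + 35   →  a_0 = 2
86 = 2·35 + 16   →  a_1 = 2

2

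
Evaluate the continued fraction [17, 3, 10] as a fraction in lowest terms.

Using pₖ = aₖpₖ₋₁ + pₖ₋₂ and qₖ = aₖqₖ₋₁ + qₖ₋₂:
  k=0: a=17, p=17, q=1
  k=1: a=3, p=52, q=3
  k=2: a=10, p=537, q=31

537/31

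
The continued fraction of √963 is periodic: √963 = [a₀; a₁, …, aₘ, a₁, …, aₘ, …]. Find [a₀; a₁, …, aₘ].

[31; 31, 62]

a₀ = ⌊√963⌋ = 31.
With m₀=0, d₀=1 and mₖ₊₁ = dₖaₖ − mₖ, dₖ₊₁ = (n − mₖ₊₁²)/dₖ, aₖ₊₁ = ⌊(a₀+mₖ₊₁)/dₖ₊₁⌋:
  k=1: m=31, d=2, a=31
  k=2: m=31, d=1, a=62
d=1 and a=2a₀=62 at k=2, so the next step gives (m, d) = (31, 2) again — its k=1 value — and the period has length 2.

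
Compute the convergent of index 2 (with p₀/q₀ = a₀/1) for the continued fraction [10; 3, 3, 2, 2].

103/10

Using pₖ = aₖpₖ₋₁ + pₖ₋₂, qₖ = aₖqₖ₋₁ + qₖ₋₂ (with p₋₁=1, p₋₂=0, q₋₁=0, q₋₂=1):
  k=0: a=10, p=10, q=1
  k=1: a=3, p=31, q=3
  k=2: a=3, p=103, q=10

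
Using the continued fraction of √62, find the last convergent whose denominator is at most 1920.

7937/1008

√62 = [7; 1, 6, 1, 14, …] (period length 4).
Convergents:
  p_0/q_0 = 7/1
  p_1/q_1 = 8/1
  p_2/q_2 = 55/7
  p_3/q_3 = 63/8
  p_4/q_4 = 937/119
  p_5/q_5 = 1000/127
  p_6/q_6 = 6937/881
  p_7/q_7 = 7937/1008
  p_8/q_8 = 118055/14993
q_7 = 1008 ≤ 1920 < 14993 = q_8, so the answer is 7937/1008.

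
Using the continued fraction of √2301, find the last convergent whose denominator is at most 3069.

145777/3039

√2301 = [47; 1, 30, 1, 94, …] (period length 4).
Convergents:
  p_0/q_0 = 47/1
  p_1/q_1 = 48/1
  p_2/q_2 = 1487/31
  p_3/q_3 = 1535/32
  p_4/q_4 = 145777/3039
  p_5/q_5 = 147312/3071
q_4 = 3039 ≤ 3069 < 3071 = q_5, so the answer is 145777/3039.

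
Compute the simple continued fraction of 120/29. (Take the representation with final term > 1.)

[4; 7, 4]

120 = 4·29 + 4
29 = 7·4 + 1
4 = 4·1 + 0  (stop)
So 120/29 = [4; 7, 4].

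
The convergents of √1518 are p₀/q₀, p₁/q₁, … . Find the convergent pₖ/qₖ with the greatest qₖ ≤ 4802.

√1518 = [38; 1, 24, 1, 76, …] (period length 4).
Convergents:
  p_0/q_0 = 38/1
  p_1/q_1 = 39/1
  p_2/q_2 = 974/25
  p_3/q_3 = 1013/26
  p_4/q_4 = 77962/2001
  p_5/q_5 = 78975/2027
  p_6/q_6 = 1973362/50649
q_5 = 2027 ≤ 4802 < 50649 = q_6, so the answer is 78975/2027.

78975/2027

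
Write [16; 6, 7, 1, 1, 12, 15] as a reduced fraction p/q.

Using pₖ = aₖpₖ₋₁ + pₖ₋₂ and qₖ = aₖqₖ₋₁ + qₖ₋₂:
  k=0: a=16, p=16, q=1
  k=1: a=6, p=97, q=6
  k=2: a=7, p=695, q=43
  k=3: a=1, p=792, q=49
  k=4: a=1, p=1487, q=92
  k=5: a=12, p=18636, q=1153
  k=6: a=15, p=281027, q=17387

281027/17387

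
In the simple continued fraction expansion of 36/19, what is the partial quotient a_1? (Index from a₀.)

36 = 1·19 + 17   →  a_0 = 1
19 = 1·17 + 2   →  a_1 = 1

1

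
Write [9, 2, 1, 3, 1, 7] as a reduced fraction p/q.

1020/109

Fold from the inside: start with 7/1.
  1 + 1/7 = 8/7
  3 + 7/8 = 31/8
  1 + 8/31 = 39/31
  2 + 31/39 = 109/39
  9 + 39/109 = 1020/109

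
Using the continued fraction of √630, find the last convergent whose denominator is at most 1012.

√630 = [25; 10, 50, …] (period length 2).
Convergents:
  p_0/q_0 = 25/1
  p_1/q_1 = 251/10
  p_2/q_2 = 12575/501
  p_3/q_3 = 126001/5020
q_2 = 501 ≤ 1012 < 5020 = q_3, so the answer is 12575/501.

12575/501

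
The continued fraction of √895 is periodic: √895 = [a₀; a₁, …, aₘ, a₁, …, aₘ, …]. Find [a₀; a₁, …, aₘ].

a₀ = ⌊√895⌋ = 29.
With m₀=0, d₀=1 and mₖ₊₁ = dₖaₖ − mₖ, dₖ₊₁ = (n − mₖ₊₁²)/dₖ, aₖ₊₁ = ⌊(a₀+mₖ₊₁)/dₖ₊₁⌋:
  k=1: m=29, d=54, a=1
  k=2: m=25, d=5, a=10
  k=3: m=25, d=54, a=1
  k=4: m=29, d=1, a=58
d=1 and a=2a₀=58 at k=4, so the next step gives (m, d) = (29, 54) again — its k=1 value — and the period has length 4.

[29; 1, 10, 1, 58]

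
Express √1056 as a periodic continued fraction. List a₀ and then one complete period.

a₀ = ⌊√1056⌋ = 32.
With m₀=0, d₀=1 and mₖ₊₁ = dₖaₖ − mₖ, dₖ₊₁ = (n − mₖ₊₁²)/dₖ, aₖ₊₁ = ⌊(a₀+mₖ₊₁)/dₖ₊₁⌋:
  k=1: m=32, d=32, a=2
  k=2: m=32, d=1, a=64
d=1 and a=2a₀=64 at k=2, so the next step gives (m, d) = (32, 32) again — its k=1 value — and the period has length 2.

[32; 2, 64]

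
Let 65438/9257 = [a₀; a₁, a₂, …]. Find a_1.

14

65438 = 7·9257 + 639   →  a_0 = 7
9257 = 14·639 + 311   →  a_1 = 14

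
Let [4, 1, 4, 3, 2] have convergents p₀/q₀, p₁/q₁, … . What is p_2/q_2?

24/5

Using pₖ = aₖpₖ₋₁ + pₖ₋₂, qₖ = aₖqₖ₋₁ + qₖ₋₂ (with p₋₁=1, p₋₂=0, q₋₁=0, q₋₂=1):
  k=0: a=4, p=4, q=1
  k=1: a=1, p=5, q=1
  k=2: a=4, p=24, q=5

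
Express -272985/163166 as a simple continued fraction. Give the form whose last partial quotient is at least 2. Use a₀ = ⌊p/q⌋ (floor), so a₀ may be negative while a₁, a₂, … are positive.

[-2; 3, 17, 14, 13, 17]

-272985 = -2×163166 + 53347
163166 = 3×53347 + 3125
53347 = 17×3125 + 222
3125 = 14×222 + 17
222 = 13×17 + 1
17 = 17×1 + 0  (stop)
So -272985/163166 = [-2; 3, 17, 14, 13, 17].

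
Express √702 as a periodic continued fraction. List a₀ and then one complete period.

[26; 2, 52]

a₀ = ⌊√702⌋ = 26.
With m₀=0, d₀=1 and mₖ₊₁ = dₖaₖ − mₖ, dₖ₊₁ = (n − mₖ₊₁²)/dₖ, aₖ₊₁ = ⌊(a₀+mₖ₊₁)/dₖ₊₁⌋:
  k=1: m=26, d=26, a=2
  k=2: m=26, d=1, a=52
d=1 and a=2a₀=52 at k=2, so the next step gives (m, d) = (26, 26) again — its k=1 value — and the period has length 2.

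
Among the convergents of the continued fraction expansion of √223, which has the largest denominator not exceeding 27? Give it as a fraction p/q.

224/15

√223 = [14; 1, 13, 1, 28, …] (period length 4).
Convergents:
  p_0/q_0 = 14/1
  p_1/q_1 = 15/1
  p_2/q_2 = 209/14
  p_3/q_3 = 224/15
  p_4/q_4 = 6481/434
q_3 = 15 ≤ 27 < 434 = q_4, so the answer is 224/15.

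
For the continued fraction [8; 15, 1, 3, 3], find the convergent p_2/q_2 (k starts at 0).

129/16

Using pₖ = aₖpₖ₋₁ + pₖ₋₂, qₖ = aₖqₖ₋₁ + qₖ₋₂ (with p₋₁=1, p₋₂=0, q₋₁=0, q₋₂=1):
  k=0: a=8, p=8, q=1
  k=1: a=15, p=121, q=15
  k=2: a=1, p=129, q=16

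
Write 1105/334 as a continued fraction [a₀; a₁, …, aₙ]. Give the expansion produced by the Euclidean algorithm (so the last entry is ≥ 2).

[3; 3, 4, 8, 3]

1105 = 3*334 + 103
334 = 3*103 + 25
103 = 4*25 + 3
25 = 8*3 + 1
3 = 3*1 + 0  (stop)
So 1105/334 = [3; 3, 4, 8, 3].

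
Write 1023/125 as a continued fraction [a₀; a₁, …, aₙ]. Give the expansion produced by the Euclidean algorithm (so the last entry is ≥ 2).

1023 = 8*125 + 23
125 = 5*23 + 10
23 = 2*10 + 3
10 = 3*3 + 1
3 = 3*1 + 0  (stop)
So 1023/125 = [8; 5, 2, 3, 3].

[8; 5, 2, 3, 3]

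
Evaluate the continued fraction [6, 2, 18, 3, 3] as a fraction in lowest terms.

2439/376

Using pₖ = aₖpₖ₋₁ + pₖ₋₂ and qₖ = aₖqₖ₋₁ + qₖ₋₂:
  k=0: a=6, p=6, q=1
  k=1: a=2, p=13, q=2
  k=2: a=18, p=240, q=37
  k=3: a=3, p=733, q=113
  k=4: a=3, p=2439, q=376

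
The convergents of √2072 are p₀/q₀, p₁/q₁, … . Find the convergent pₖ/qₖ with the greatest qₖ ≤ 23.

√2072 = [45; 1, 1, 12, 1, 1, 90, …] (period length 6).
Convergents:
  p_0/q_0 = 45/1
  p_1/q_1 = 46/1
  p_2/q_2 = 91/2
  p_3/q_3 = 1138/25
q_2 = 2 ≤ 23 < 25 = q_3, so the answer is 91/2.

91/2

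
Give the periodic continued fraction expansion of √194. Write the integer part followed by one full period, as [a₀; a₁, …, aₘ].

[13; 1, 12, 1, 26]

a₀ = ⌊√194⌋ = 13.
With m₀=0, d₀=1 and mₖ₊₁ = dₖaₖ − mₖ, dₖ₊₁ = (n − mₖ₊₁²)/dₖ, aₖ₊₁ = ⌊(a₀+mₖ₊₁)/dₖ₊₁⌋:
  k=1: m=13, d=25, a=1
  k=2: m=12, d=2, a=12
  k=3: m=12, d=25, a=1
  k=4: m=13, d=1, a=26
d=1 and a=2a₀=26 at k=4, so the next step gives (m, d) = (13, 25) again — its k=1 value — and the period has length 4.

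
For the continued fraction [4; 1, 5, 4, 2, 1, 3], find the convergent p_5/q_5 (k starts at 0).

Using pₖ = aₖpₖ₋₁ + pₖ₋₂, qₖ = aₖqₖ₋₁ + qₖ₋₂ (with p₋₁=1, p₋₂=0, q₋₁=0, q₋₂=1):
  k=0: a=4, p=4, q=1
  k=1: a=1, p=5, q=1
  k=2: a=5, p=29, q=6
  k=3: a=4, p=121, q=25
  k=4: a=2, p=271, q=56
  k=5: a=1, p=392, q=81

392/81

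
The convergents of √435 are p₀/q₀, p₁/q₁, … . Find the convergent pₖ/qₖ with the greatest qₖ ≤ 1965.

36520/1751

√435 = [20; 1, 5, 1, 40, …] (period length 4).
Convergents:
  p_0/q_0 = 20/1
  p_1/q_1 = 21/1
  p_2/q_2 = 125/6
  p_3/q_3 = 146/7
  p_4/q_4 = 5965/286
  p_5/q_5 = 6111/293
  p_6/q_6 = 36520/1751
  p_7/q_7 = 42631/2044
q_6 = 1751 ≤ 1965 < 2044 = q_7, so the answer is 36520/1751.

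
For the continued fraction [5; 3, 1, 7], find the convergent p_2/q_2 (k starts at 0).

Using pₖ = aₖpₖ₋₁ + pₖ₋₂, qₖ = aₖqₖ₋₁ + qₖ₋₂ (with p₋₁=1, p₋₂=0, q₋₁=0, q₋₂=1):
  k=0: a=5, p=5, q=1
  k=1: a=3, p=16, q=3
  k=2: a=1, p=21, q=4

21/4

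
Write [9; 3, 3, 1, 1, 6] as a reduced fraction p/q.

1405/151

Using pₖ = aₖpₖ₋₁ + pₖ₋₂ and qₖ = aₖqₖ₋₁ + qₖ₋₂:
  k=0: a=9, p=9, q=1
  k=1: a=3, p=28, q=3
  k=2: a=3, p=93, q=10
  k=3: a=1, p=121, q=13
  k=4: a=1, p=214, q=23
  k=5: a=6, p=1405, q=151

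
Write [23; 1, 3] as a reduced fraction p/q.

95/4

Using pₖ = aₖpₖ₋₁ + pₖ₋₂ and qₖ = aₖqₖ₋₁ + qₖ₋₂:
  k=0: a=23, p=23, q=1
  k=1: a=1, p=24, q=1
  k=2: a=3, p=95, q=4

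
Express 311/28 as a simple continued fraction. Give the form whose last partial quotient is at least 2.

311 = 11·28 + 3
28 = 9·3 + 1
3 = 3·1 + 0  (stop)
So 311/28 = [11; 9, 3].

[11; 9, 3]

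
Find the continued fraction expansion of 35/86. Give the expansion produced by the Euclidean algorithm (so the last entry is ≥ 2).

[0; 2, 2, 5, 3]

35 = 0·86 + 35
86 = 2·35 + 16
35 = 2·16 + 3
16 = 5·3 + 1
3 = 3·1 + 0  (stop)
So 35/86 = [0; 2, 2, 5, 3].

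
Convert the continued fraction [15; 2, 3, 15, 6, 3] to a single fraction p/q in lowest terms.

31693/2054

Using pₖ = aₖpₖ₋₁ + pₖ₋₂ and qₖ = aₖqₖ₋₁ + qₖ₋₂:
  k=0: a=15, p=15, q=1
  k=1: a=2, p=31, q=2
  k=2: a=3, p=108, q=7
  k=3: a=15, p=1651, q=107
  k=4: a=6, p=10014, q=649
  k=5: a=3, p=31693, q=2054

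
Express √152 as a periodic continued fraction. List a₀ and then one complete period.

[12; 3, 24]

a₀ = ⌊√152⌋ = 12.
With m₀=0, d₀=1 and mₖ₊₁ = dₖaₖ − mₖ, dₖ₊₁ = (n − mₖ₊₁²)/dₖ, aₖ₊₁ = ⌊(a₀+mₖ₊₁)/dₖ₊₁⌋:
  k=1: m=12, d=8, a=3
  k=2: m=12, d=1, a=24
d=1 and a=2a₀=24 at k=2, so the next step gives (m, d) = (12, 8) again — its k=1 value — and the period has length 2.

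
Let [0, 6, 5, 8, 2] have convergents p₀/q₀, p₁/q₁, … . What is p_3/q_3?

41/254

Using pₖ = aₖpₖ₋₁ + pₖ₋₂, qₖ = aₖqₖ₋₁ + qₖ₋₂ (with p₋₁=1, p₋₂=0, q₋₁=0, q₋₂=1):
  k=0: a=0, p=0, q=1
  k=1: a=6, p=1, q=6
  k=2: a=5, p=5, q=31
  k=3: a=8, p=41, q=254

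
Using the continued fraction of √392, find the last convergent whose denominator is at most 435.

√392 = [19; 1, 3, 1, 38, …] (period length 4).
Convergents:
  p_0/q_0 = 19/1
  p_1/q_1 = 20/1
  p_2/q_2 = 79/4
  p_3/q_3 = 99/5
  p_4/q_4 = 3841/194
  p_5/q_5 = 3940/199
  p_6/q_6 = 15661/791
q_5 = 199 ≤ 435 < 791 = q_6, so the answer is 3940/199.

3940/199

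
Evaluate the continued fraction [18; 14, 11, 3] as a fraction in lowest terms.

8656/479

Fold from the inside: start with 3/1.
  11 + 1/3 = 34/3
  14 + 3/34 = 479/34
  18 + 34/479 = 8656/479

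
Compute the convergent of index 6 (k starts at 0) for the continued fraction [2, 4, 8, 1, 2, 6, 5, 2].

7855/3502

Using pₖ = aₖpₖ₋₁ + pₖ₋₂, qₖ = aₖqₖ₋₁ + qₖ₋₂ (with p₋₁=1, p₋₂=0, q₋₁=0, q₋₂=1):
  k=0: a=2, p=2, q=1
  k=1: a=4, p=9, q=4
  k=2: a=8, p=74, q=33
  k=3: a=1, p=83, q=37
  k=4: a=2, p=240, q=107
  k=5: a=6, p=1523, q=679
  k=6: a=5, p=7855, q=3502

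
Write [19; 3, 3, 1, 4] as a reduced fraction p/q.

1197/62

Fold from the inside: start with 4/1.
  1 + 1/4 = 5/4
  3 + 4/5 = 19/5
  3 + 5/19 = 62/19
  19 + 19/62 = 1197/62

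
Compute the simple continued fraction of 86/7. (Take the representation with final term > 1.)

[12; 3, 2]

86 = 12×7 + 2
7 = 3×2 + 1
2 = 2×1 + 0  (stop)
So 86/7 = [12; 3, 2].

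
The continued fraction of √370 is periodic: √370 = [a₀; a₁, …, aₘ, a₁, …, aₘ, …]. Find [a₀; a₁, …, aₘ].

[19; 4, 4, 38]

a₀ = ⌊√370⌋ = 19.
With m₀=0, d₀=1 and mₖ₊₁ = dₖaₖ − mₖ, dₖ₊₁ = (n − mₖ₊₁²)/dₖ, aₖ₊₁ = ⌊(a₀+mₖ₊₁)/dₖ₊₁⌋:
  k=1: m=19, d=9, a=4
  k=2: m=17, d=9, a=4
  k=3: m=19, d=1, a=38
d=1 and a=2a₀=38 at k=3, so the next step gives (m, d) = (19, 9) again — its k=1 value — and the period has length 3.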